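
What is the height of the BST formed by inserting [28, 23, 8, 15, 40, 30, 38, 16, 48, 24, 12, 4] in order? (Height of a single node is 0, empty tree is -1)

Insertion order: [28, 23, 8, 15, 40, 30, 38, 16, 48, 24, 12, 4]
Tree (level-order array): [28, 23, 40, 8, 24, 30, 48, 4, 15, None, None, None, 38, None, None, None, None, 12, 16]
Compute height bottom-up (empty subtree = -1):
  height(4) = 1 + max(-1, -1) = 0
  height(12) = 1 + max(-1, -1) = 0
  height(16) = 1 + max(-1, -1) = 0
  height(15) = 1 + max(0, 0) = 1
  height(8) = 1 + max(0, 1) = 2
  height(24) = 1 + max(-1, -1) = 0
  height(23) = 1 + max(2, 0) = 3
  height(38) = 1 + max(-1, -1) = 0
  height(30) = 1 + max(-1, 0) = 1
  height(48) = 1 + max(-1, -1) = 0
  height(40) = 1 + max(1, 0) = 2
  height(28) = 1 + max(3, 2) = 4
Height = 4


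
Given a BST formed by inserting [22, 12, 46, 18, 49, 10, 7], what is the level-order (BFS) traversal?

Tree insertion order: [22, 12, 46, 18, 49, 10, 7]
Tree (level-order array): [22, 12, 46, 10, 18, None, 49, 7]
BFS from the root, enqueuing left then right child of each popped node:
  queue [22] -> pop 22, enqueue [12, 46], visited so far: [22]
  queue [12, 46] -> pop 12, enqueue [10, 18], visited so far: [22, 12]
  queue [46, 10, 18] -> pop 46, enqueue [49], visited so far: [22, 12, 46]
  queue [10, 18, 49] -> pop 10, enqueue [7], visited so far: [22, 12, 46, 10]
  queue [18, 49, 7] -> pop 18, enqueue [none], visited so far: [22, 12, 46, 10, 18]
  queue [49, 7] -> pop 49, enqueue [none], visited so far: [22, 12, 46, 10, 18, 49]
  queue [7] -> pop 7, enqueue [none], visited so far: [22, 12, 46, 10, 18, 49, 7]
Result: [22, 12, 46, 10, 18, 49, 7]


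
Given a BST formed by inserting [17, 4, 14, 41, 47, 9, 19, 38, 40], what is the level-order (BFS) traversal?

Tree insertion order: [17, 4, 14, 41, 47, 9, 19, 38, 40]
Tree (level-order array): [17, 4, 41, None, 14, 19, 47, 9, None, None, 38, None, None, None, None, None, 40]
BFS from the root, enqueuing left then right child of each popped node:
  queue [17] -> pop 17, enqueue [4, 41], visited so far: [17]
  queue [4, 41] -> pop 4, enqueue [14], visited so far: [17, 4]
  queue [41, 14] -> pop 41, enqueue [19, 47], visited so far: [17, 4, 41]
  queue [14, 19, 47] -> pop 14, enqueue [9], visited so far: [17, 4, 41, 14]
  queue [19, 47, 9] -> pop 19, enqueue [38], visited so far: [17, 4, 41, 14, 19]
  queue [47, 9, 38] -> pop 47, enqueue [none], visited so far: [17, 4, 41, 14, 19, 47]
  queue [9, 38] -> pop 9, enqueue [none], visited so far: [17, 4, 41, 14, 19, 47, 9]
  queue [38] -> pop 38, enqueue [40], visited so far: [17, 4, 41, 14, 19, 47, 9, 38]
  queue [40] -> pop 40, enqueue [none], visited so far: [17, 4, 41, 14, 19, 47, 9, 38, 40]
Result: [17, 4, 41, 14, 19, 47, 9, 38, 40]


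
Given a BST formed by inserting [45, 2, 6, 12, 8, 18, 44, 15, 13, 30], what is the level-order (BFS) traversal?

Tree insertion order: [45, 2, 6, 12, 8, 18, 44, 15, 13, 30]
Tree (level-order array): [45, 2, None, None, 6, None, 12, 8, 18, None, None, 15, 44, 13, None, 30]
BFS from the root, enqueuing left then right child of each popped node:
  queue [45] -> pop 45, enqueue [2], visited so far: [45]
  queue [2] -> pop 2, enqueue [6], visited so far: [45, 2]
  queue [6] -> pop 6, enqueue [12], visited so far: [45, 2, 6]
  queue [12] -> pop 12, enqueue [8, 18], visited so far: [45, 2, 6, 12]
  queue [8, 18] -> pop 8, enqueue [none], visited so far: [45, 2, 6, 12, 8]
  queue [18] -> pop 18, enqueue [15, 44], visited so far: [45, 2, 6, 12, 8, 18]
  queue [15, 44] -> pop 15, enqueue [13], visited so far: [45, 2, 6, 12, 8, 18, 15]
  queue [44, 13] -> pop 44, enqueue [30], visited so far: [45, 2, 6, 12, 8, 18, 15, 44]
  queue [13, 30] -> pop 13, enqueue [none], visited so far: [45, 2, 6, 12, 8, 18, 15, 44, 13]
  queue [30] -> pop 30, enqueue [none], visited so far: [45, 2, 6, 12, 8, 18, 15, 44, 13, 30]
Result: [45, 2, 6, 12, 8, 18, 15, 44, 13, 30]


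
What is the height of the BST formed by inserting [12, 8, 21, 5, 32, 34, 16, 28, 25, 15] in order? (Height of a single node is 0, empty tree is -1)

Insertion order: [12, 8, 21, 5, 32, 34, 16, 28, 25, 15]
Tree (level-order array): [12, 8, 21, 5, None, 16, 32, None, None, 15, None, 28, 34, None, None, 25]
Compute height bottom-up (empty subtree = -1):
  height(5) = 1 + max(-1, -1) = 0
  height(8) = 1 + max(0, -1) = 1
  height(15) = 1 + max(-1, -1) = 0
  height(16) = 1 + max(0, -1) = 1
  height(25) = 1 + max(-1, -1) = 0
  height(28) = 1 + max(0, -1) = 1
  height(34) = 1 + max(-1, -1) = 0
  height(32) = 1 + max(1, 0) = 2
  height(21) = 1 + max(1, 2) = 3
  height(12) = 1 + max(1, 3) = 4
Height = 4


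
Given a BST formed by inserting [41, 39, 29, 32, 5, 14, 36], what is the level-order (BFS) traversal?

Tree insertion order: [41, 39, 29, 32, 5, 14, 36]
Tree (level-order array): [41, 39, None, 29, None, 5, 32, None, 14, None, 36]
BFS from the root, enqueuing left then right child of each popped node:
  queue [41] -> pop 41, enqueue [39], visited so far: [41]
  queue [39] -> pop 39, enqueue [29], visited so far: [41, 39]
  queue [29] -> pop 29, enqueue [5, 32], visited so far: [41, 39, 29]
  queue [5, 32] -> pop 5, enqueue [14], visited so far: [41, 39, 29, 5]
  queue [32, 14] -> pop 32, enqueue [36], visited so far: [41, 39, 29, 5, 32]
  queue [14, 36] -> pop 14, enqueue [none], visited so far: [41, 39, 29, 5, 32, 14]
  queue [36] -> pop 36, enqueue [none], visited so far: [41, 39, 29, 5, 32, 14, 36]
Result: [41, 39, 29, 5, 32, 14, 36]


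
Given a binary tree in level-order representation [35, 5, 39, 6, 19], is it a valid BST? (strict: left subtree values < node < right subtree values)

Level-order array: [35, 5, 39, 6, 19]
Validate using subtree bounds (lo, hi): at each node, require lo < value < hi,
then recurse left with hi=value and right with lo=value.
Preorder trace (stopping at first violation):
  at node 35 with bounds (-inf, +inf): OK
  at node 5 with bounds (-inf, 35): OK
  at node 6 with bounds (-inf, 5): VIOLATION
Node 6 violates its bound: not (-inf < 6 < 5).
Result: Not a valid BST


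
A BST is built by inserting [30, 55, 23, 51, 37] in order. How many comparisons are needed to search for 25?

Search path for 25: 30 -> 23
Found: False
Comparisons: 2


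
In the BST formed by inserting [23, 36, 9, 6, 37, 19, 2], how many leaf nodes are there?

Tree built from: [23, 36, 9, 6, 37, 19, 2]
Tree (level-order array): [23, 9, 36, 6, 19, None, 37, 2]
Rule: A leaf has 0 children.
Per-node child counts:
  node 23: 2 child(ren)
  node 9: 2 child(ren)
  node 6: 1 child(ren)
  node 2: 0 child(ren)
  node 19: 0 child(ren)
  node 36: 1 child(ren)
  node 37: 0 child(ren)
Matching nodes: [2, 19, 37]
Count of leaf nodes: 3


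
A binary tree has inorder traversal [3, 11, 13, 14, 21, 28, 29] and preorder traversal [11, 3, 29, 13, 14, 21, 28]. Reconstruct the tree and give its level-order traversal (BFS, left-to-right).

Inorder:  [3, 11, 13, 14, 21, 28, 29]
Preorder: [11, 3, 29, 13, 14, 21, 28]
Algorithm: preorder visits root first, so consume preorder in order;
for each root, split the current inorder slice at that value into
left-subtree inorder and right-subtree inorder, then recurse.
Recursive splits:
  root=11; inorder splits into left=[3], right=[13, 14, 21, 28, 29]
  root=3; inorder splits into left=[], right=[]
  root=29; inorder splits into left=[13, 14, 21, 28], right=[]
  root=13; inorder splits into left=[], right=[14, 21, 28]
  root=14; inorder splits into left=[], right=[21, 28]
  root=21; inorder splits into left=[], right=[28]
  root=28; inorder splits into left=[], right=[]
Reconstructed level-order: [11, 3, 29, 13, 14, 21, 28]


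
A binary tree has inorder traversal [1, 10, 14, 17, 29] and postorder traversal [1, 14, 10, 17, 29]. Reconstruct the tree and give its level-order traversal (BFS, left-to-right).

Inorder:   [1, 10, 14, 17, 29]
Postorder: [1, 14, 10, 17, 29]
Algorithm: postorder visits root last, so walk postorder right-to-left;
each value is the root of the current inorder slice — split it at that
value, recurse on the right subtree first, then the left.
Recursive splits:
  root=29; inorder splits into left=[1, 10, 14, 17], right=[]
  root=17; inorder splits into left=[1, 10, 14], right=[]
  root=10; inorder splits into left=[1], right=[14]
  root=14; inorder splits into left=[], right=[]
  root=1; inorder splits into left=[], right=[]
Reconstructed level-order: [29, 17, 10, 1, 14]


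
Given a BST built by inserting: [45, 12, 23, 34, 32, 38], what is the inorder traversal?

Tree insertion order: [45, 12, 23, 34, 32, 38]
Tree (level-order array): [45, 12, None, None, 23, None, 34, 32, 38]
Inorder traversal: [12, 23, 32, 34, 38, 45]


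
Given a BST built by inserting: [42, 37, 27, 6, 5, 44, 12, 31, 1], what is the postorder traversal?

Tree insertion order: [42, 37, 27, 6, 5, 44, 12, 31, 1]
Tree (level-order array): [42, 37, 44, 27, None, None, None, 6, 31, 5, 12, None, None, 1]
Postorder traversal: [1, 5, 12, 6, 31, 27, 37, 44, 42]


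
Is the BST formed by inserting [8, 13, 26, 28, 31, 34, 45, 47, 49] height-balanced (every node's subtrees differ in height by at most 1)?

Tree (level-order array): [8, None, 13, None, 26, None, 28, None, 31, None, 34, None, 45, None, 47, None, 49]
Definition: a tree is height-balanced if, at every node, |h(left) - h(right)| <= 1 (empty subtree has height -1).
Bottom-up per-node check:
  node 49: h_left=-1, h_right=-1, diff=0 [OK], height=0
  node 47: h_left=-1, h_right=0, diff=1 [OK], height=1
  node 45: h_left=-1, h_right=1, diff=2 [FAIL (|-1-1|=2 > 1)], height=2
  node 34: h_left=-1, h_right=2, diff=3 [FAIL (|-1-2|=3 > 1)], height=3
  node 31: h_left=-1, h_right=3, diff=4 [FAIL (|-1-3|=4 > 1)], height=4
  node 28: h_left=-1, h_right=4, diff=5 [FAIL (|-1-4|=5 > 1)], height=5
  node 26: h_left=-1, h_right=5, diff=6 [FAIL (|-1-5|=6 > 1)], height=6
  node 13: h_left=-1, h_right=6, diff=7 [FAIL (|-1-6|=7 > 1)], height=7
  node 8: h_left=-1, h_right=7, diff=8 [FAIL (|-1-7|=8 > 1)], height=8
Node 45 violates the condition: |-1 - 1| = 2 > 1.
Result: Not balanced


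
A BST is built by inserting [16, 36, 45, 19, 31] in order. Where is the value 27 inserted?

Starting tree (level order): [16, None, 36, 19, 45, None, 31]
Insertion path: 16 -> 36 -> 19 -> 31
Result: insert 27 as left child of 31
Final tree (level order): [16, None, 36, 19, 45, None, 31, None, None, 27]


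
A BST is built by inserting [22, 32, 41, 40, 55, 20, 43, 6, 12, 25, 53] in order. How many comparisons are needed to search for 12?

Search path for 12: 22 -> 20 -> 6 -> 12
Found: True
Comparisons: 4


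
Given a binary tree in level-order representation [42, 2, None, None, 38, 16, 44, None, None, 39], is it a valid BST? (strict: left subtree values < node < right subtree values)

Level-order array: [42, 2, None, None, 38, 16, 44, None, None, 39]
Validate using subtree bounds (lo, hi): at each node, require lo < value < hi,
then recurse left with hi=value and right with lo=value.
Preorder trace (stopping at first violation):
  at node 42 with bounds (-inf, +inf): OK
  at node 2 with bounds (-inf, 42): OK
  at node 38 with bounds (2, 42): OK
  at node 16 with bounds (2, 38): OK
  at node 44 with bounds (38, 42): VIOLATION
Node 44 violates its bound: not (38 < 44 < 42).
Result: Not a valid BST


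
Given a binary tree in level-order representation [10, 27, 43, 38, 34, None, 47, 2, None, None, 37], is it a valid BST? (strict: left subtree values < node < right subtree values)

Level-order array: [10, 27, 43, 38, 34, None, 47, 2, None, None, 37]
Validate using subtree bounds (lo, hi): at each node, require lo < value < hi,
then recurse left with hi=value and right with lo=value.
Preorder trace (stopping at first violation):
  at node 10 with bounds (-inf, +inf): OK
  at node 27 with bounds (-inf, 10): VIOLATION
Node 27 violates its bound: not (-inf < 27 < 10).
Result: Not a valid BST


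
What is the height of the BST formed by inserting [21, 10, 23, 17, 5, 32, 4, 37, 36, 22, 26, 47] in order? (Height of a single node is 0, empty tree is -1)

Insertion order: [21, 10, 23, 17, 5, 32, 4, 37, 36, 22, 26, 47]
Tree (level-order array): [21, 10, 23, 5, 17, 22, 32, 4, None, None, None, None, None, 26, 37, None, None, None, None, 36, 47]
Compute height bottom-up (empty subtree = -1):
  height(4) = 1 + max(-1, -1) = 0
  height(5) = 1 + max(0, -1) = 1
  height(17) = 1 + max(-1, -1) = 0
  height(10) = 1 + max(1, 0) = 2
  height(22) = 1 + max(-1, -1) = 0
  height(26) = 1 + max(-1, -1) = 0
  height(36) = 1 + max(-1, -1) = 0
  height(47) = 1 + max(-1, -1) = 0
  height(37) = 1 + max(0, 0) = 1
  height(32) = 1 + max(0, 1) = 2
  height(23) = 1 + max(0, 2) = 3
  height(21) = 1 + max(2, 3) = 4
Height = 4


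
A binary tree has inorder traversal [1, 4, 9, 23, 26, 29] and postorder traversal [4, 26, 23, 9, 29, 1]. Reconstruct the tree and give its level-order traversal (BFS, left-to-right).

Inorder:   [1, 4, 9, 23, 26, 29]
Postorder: [4, 26, 23, 9, 29, 1]
Algorithm: postorder visits root last, so walk postorder right-to-left;
each value is the root of the current inorder slice — split it at that
value, recurse on the right subtree first, then the left.
Recursive splits:
  root=1; inorder splits into left=[], right=[4, 9, 23, 26, 29]
  root=29; inorder splits into left=[4, 9, 23, 26], right=[]
  root=9; inorder splits into left=[4], right=[23, 26]
  root=23; inorder splits into left=[], right=[26]
  root=26; inorder splits into left=[], right=[]
  root=4; inorder splits into left=[], right=[]
Reconstructed level-order: [1, 29, 9, 4, 23, 26]


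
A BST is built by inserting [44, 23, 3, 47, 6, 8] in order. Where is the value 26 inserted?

Starting tree (level order): [44, 23, 47, 3, None, None, None, None, 6, None, 8]
Insertion path: 44 -> 23
Result: insert 26 as right child of 23
Final tree (level order): [44, 23, 47, 3, 26, None, None, None, 6, None, None, None, 8]


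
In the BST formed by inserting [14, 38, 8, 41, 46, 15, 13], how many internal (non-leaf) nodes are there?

Tree built from: [14, 38, 8, 41, 46, 15, 13]
Tree (level-order array): [14, 8, 38, None, 13, 15, 41, None, None, None, None, None, 46]
Rule: An internal node has at least one child.
Per-node child counts:
  node 14: 2 child(ren)
  node 8: 1 child(ren)
  node 13: 0 child(ren)
  node 38: 2 child(ren)
  node 15: 0 child(ren)
  node 41: 1 child(ren)
  node 46: 0 child(ren)
Matching nodes: [14, 8, 38, 41]
Count of internal (non-leaf) nodes: 4


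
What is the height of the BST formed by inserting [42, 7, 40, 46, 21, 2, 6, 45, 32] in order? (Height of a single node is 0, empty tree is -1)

Insertion order: [42, 7, 40, 46, 21, 2, 6, 45, 32]
Tree (level-order array): [42, 7, 46, 2, 40, 45, None, None, 6, 21, None, None, None, None, None, None, 32]
Compute height bottom-up (empty subtree = -1):
  height(6) = 1 + max(-1, -1) = 0
  height(2) = 1 + max(-1, 0) = 1
  height(32) = 1 + max(-1, -1) = 0
  height(21) = 1 + max(-1, 0) = 1
  height(40) = 1 + max(1, -1) = 2
  height(7) = 1 + max(1, 2) = 3
  height(45) = 1 + max(-1, -1) = 0
  height(46) = 1 + max(0, -1) = 1
  height(42) = 1 + max(3, 1) = 4
Height = 4


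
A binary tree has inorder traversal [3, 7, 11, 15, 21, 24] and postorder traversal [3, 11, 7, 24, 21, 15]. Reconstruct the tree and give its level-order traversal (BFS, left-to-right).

Inorder:   [3, 7, 11, 15, 21, 24]
Postorder: [3, 11, 7, 24, 21, 15]
Algorithm: postorder visits root last, so walk postorder right-to-left;
each value is the root of the current inorder slice — split it at that
value, recurse on the right subtree first, then the left.
Recursive splits:
  root=15; inorder splits into left=[3, 7, 11], right=[21, 24]
  root=21; inorder splits into left=[], right=[24]
  root=24; inorder splits into left=[], right=[]
  root=7; inorder splits into left=[3], right=[11]
  root=11; inorder splits into left=[], right=[]
  root=3; inorder splits into left=[], right=[]
Reconstructed level-order: [15, 7, 21, 3, 11, 24]


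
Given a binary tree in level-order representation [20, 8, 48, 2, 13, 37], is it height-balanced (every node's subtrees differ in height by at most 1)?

Tree (level-order array): [20, 8, 48, 2, 13, 37]
Definition: a tree is height-balanced if, at every node, |h(left) - h(right)| <= 1 (empty subtree has height -1).
Bottom-up per-node check:
  node 2: h_left=-1, h_right=-1, diff=0 [OK], height=0
  node 13: h_left=-1, h_right=-1, diff=0 [OK], height=0
  node 8: h_left=0, h_right=0, diff=0 [OK], height=1
  node 37: h_left=-1, h_right=-1, diff=0 [OK], height=0
  node 48: h_left=0, h_right=-1, diff=1 [OK], height=1
  node 20: h_left=1, h_right=1, diff=0 [OK], height=2
All nodes satisfy the balance condition.
Result: Balanced


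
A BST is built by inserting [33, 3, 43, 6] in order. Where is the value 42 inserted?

Starting tree (level order): [33, 3, 43, None, 6]
Insertion path: 33 -> 43
Result: insert 42 as left child of 43
Final tree (level order): [33, 3, 43, None, 6, 42]


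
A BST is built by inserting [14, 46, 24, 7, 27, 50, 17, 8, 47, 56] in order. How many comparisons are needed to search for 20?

Search path for 20: 14 -> 46 -> 24 -> 17
Found: False
Comparisons: 4


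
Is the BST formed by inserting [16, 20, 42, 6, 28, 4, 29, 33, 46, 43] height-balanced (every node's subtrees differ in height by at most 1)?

Tree (level-order array): [16, 6, 20, 4, None, None, 42, None, None, 28, 46, None, 29, 43, None, None, 33]
Definition: a tree is height-balanced if, at every node, |h(left) - h(right)| <= 1 (empty subtree has height -1).
Bottom-up per-node check:
  node 4: h_left=-1, h_right=-1, diff=0 [OK], height=0
  node 6: h_left=0, h_right=-1, diff=1 [OK], height=1
  node 33: h_left=-1, h_right=-1, diff=0 [OK], height=0
  node 29: h_left=-1, h_right=0, diff=1 [OK], height=1
  node 28: h_left=-1, h_right=1, diff=2 [FAIL (|-1-1|=2 > 1)], height=2
  node 43: h_left=-1, h_right=-1, diff=0 [OK], height=0
  node 46: h_left=0, h_right=-1, diff=1 [OK], height=1
  node 42: h_left=2, h_right=1, diff=1 [OK], height=3
  node 20: h_left=-1, h_right=3, diff=4 [FAIL (|-1-3|=4 > 1)], height=4
  node 16: h_left=1, h_right=4, diff=3 [FAIL (|1-4|=3 > 1)], height=5
Node 28 violates the condition: |-1 - 1| = 2 > 1.
Result: Not balanced


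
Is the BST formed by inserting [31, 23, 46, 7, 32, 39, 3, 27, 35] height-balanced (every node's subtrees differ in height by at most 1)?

Tree (level-order array): [31, 23, 46, 7, 27, 32, None, 3, None, None, None, None, 39, None, None, 35]
Definition: a tree is height-balanced if, at every node, |h(left) - h(right)| <= 1 (empty subtree has height -1).
Bottom-up per-node check:
  node 3: h_left=-1, h_right=-1, diff=0 [OK], height=0
  node 7: h_left=0, h_right=-1, diff=1 [OK], height=1
  node 27: h_left=-1, h_right=-1, diff=0 [OK], height=0
  node 23: h_left=1, h_right=0, diff=1 [OK], height=2
  node 35: h_left=-1, h_right=-1, diff=0 [OK], height=0
  node 39: h_left=0, h_right=-1, diff=1 [OK], height=1
  node 32: h_left=-1, h_right=1, diff=2 [FAIL (|-1-1|=2 > 1)], height=2
  node 46: h_left=2, h_right=-1, diff=3 [FAIL (|2--1|=3 > 1)], height=3
  node 31: h_left=2, h_right=3, diff=1 [OK], height=4
Node 32 violates the condition: |-1 - 1| = 2 > 1.
Result: Not balanced


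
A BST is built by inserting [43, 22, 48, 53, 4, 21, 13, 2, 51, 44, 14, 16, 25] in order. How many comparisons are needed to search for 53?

Search path for 53: 43 -> 48 -> 53
Found: True
Comparisons: 3


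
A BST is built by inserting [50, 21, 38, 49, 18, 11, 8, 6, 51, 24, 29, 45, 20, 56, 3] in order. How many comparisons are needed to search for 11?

Search path for 11: 50 -> 21 -> 18 -> 11
Found: True
Comparisons: 4


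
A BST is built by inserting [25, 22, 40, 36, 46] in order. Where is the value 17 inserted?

Starting tree (level order): [25, 22, 40, None, None, 36, 46]
Insertion path: 25 -> 22
Result: insert 17 as left child of 22
Final tree (level order): [25, 22, 40, 17, None, 36, 46]


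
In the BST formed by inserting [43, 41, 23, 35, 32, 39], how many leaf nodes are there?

Tree built from: [43, 41, 23, 35, 32, 39]
Tree (level-order array): [43, 41, None, 23, None, None, 35, 32, 39]
Rule: A leaf has 0 children.
Per-node child counts:
  node 43: 1 child(ren)
  node 41: 1 child(ren)
  node 23: 1 child(ren)
  node 35: 2 child(ren)
  node 32: 0 child(ren)
  node 39: 0 child(ren)
Matching nodes: [32, 39]
Count of leaf nodes: 2


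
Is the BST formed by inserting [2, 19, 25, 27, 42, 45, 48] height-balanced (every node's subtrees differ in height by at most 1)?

Tree (level-order array): [2, None, 19, None, 25, None, 27, None, 42, None, 45, None, 48]
Definition: a tree is height-balanced if, at every node, |h(left) - h(right)| <= 1 (empty subtree has height -1).
Bottom-up per-node check:
  node 48: h_left=-1, h_right=-1, diff=0 [OK], height=0
  node 45: h_left=-1, h_right=0, diff=1 [OK], height=1
  node 42: h_left=-1, h_right=1, diff=2 [FAIL (|-1-1|=2 > 1)], height=2
  node 27: h_left=-1, h_right=2, diff=3 [FAIL (|-1-2|=3 > 1)], height=3
  node 25: h_left=-1, h_right=3, diff=4 [FAIL (|-1-3|=4 > 1)], height=4
  node 19: h_left=-1, h_right=4, diff=5 [FAIL (|-1-4|=5 > 1)], height=5
  node 2: h_left=-1, h_right=5, diff=6 [FAIL (|-1-5|=6 > 1)], height=6
Node 42 violates the condition: |-1 - 1| = 2 > 1.
Result: Not balanced


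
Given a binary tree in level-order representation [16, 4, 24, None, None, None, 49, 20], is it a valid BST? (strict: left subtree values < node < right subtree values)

Level-order array: [16, 4, 24, None, None, None, 49, 20]
Validate using subtree bounds (lo, hi): at each node, require lo < value < hi,
then recurse left with hi=value and right with lo=value.
Preorder trace (stopping at first violation):
  at node 16 with bounds (-inf, +inf): OK
  at node 4 with bounds (-inf, 16): OK
  at node 24 with bounds (16, +inf): OK
  at node 49 with bounds (24, +inf): OK
  at node 20 with bounds (24, 49): VIOLATION
Node 20 violates its bound: not (24 < 20 < 49).
Result: Not a valid BST


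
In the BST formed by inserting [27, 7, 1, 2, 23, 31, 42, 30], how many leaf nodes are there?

Tree built from: [27, 7, 1, 2, 23, 31, 42, 30]
Tree (level-order array): [27, 7, 31, 1, 23, 30, 42, None, 2]
Rule: A leaf has 0 children.
Per-node child counts:
  node 27: 2 child(ren)
  node 7: 2 child(ren)
  node 1: 1 child(ren)
  node 2: 0 child(ren)
  node 23: 0 child(ren)
  node 31: 2 child(ren)
  node 30: 0 child(ren)
  node 42: 0 child(ren)
Matching nodes: [2, 23, 30, 42]
Count of leaf nodes: 4


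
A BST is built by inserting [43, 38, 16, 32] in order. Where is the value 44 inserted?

Starting tree (level order): [43, 38, None, 16, None, None, 32]
Insertion path: 43
Result: insert 44 as right child of 43
Final tree (level order): [43, 38, 44, 16, None, None, None, None, 32]


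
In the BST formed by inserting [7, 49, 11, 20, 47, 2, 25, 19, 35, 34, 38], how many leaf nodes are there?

Tree built from: [7, 49, 11, 20, 47, 2, 25, 19, 35, 34, 38]
Tree (level-order array): [7, 2, 49, None, None, 11, None, None, 20, 19, 47, None, None, 25, None, None, 35, 34, 38]
Rule: A leaf has 0 children.
Per-node child counts:
  node 7: 2 child(ren)
  node 2: 0 child(ren)
  node 49: 1 child(ren)
  node 11: 1 child(ren)
  node 20: 2 child(ren)
  node 19: 0 child(ren)
  node 47: 1 child(ren)
  node 25: 1 child(ren)
  node 35: 2 child(ren)
  node 34: 0 child(ren)
  node 38: 0 child(ren)
Matching nodes: [2, 19, 34, 38]
Count of leaf nodes: 4


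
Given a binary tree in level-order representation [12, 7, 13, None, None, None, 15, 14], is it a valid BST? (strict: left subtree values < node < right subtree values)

Level-order array: [12, 7, 13, None, None, None, 15, 14]
Validate using subtree bounds (lo, hi): at each node, require lo < value < hi,
then recurse left with hi=value and right with lo=value.
Preorder trace (stopping at first violation):
  at node 12 with bounds (-inf, +inf): OK
  at node 7 with bounds (-inf, 12): OK
  at node 13 with bounds (12, +inf): OK
  at node 15 with bounds (13, +inf): OK
  at node 14 with bounds (13, 15): OK
No violation found at any node.
Result: Valid BST


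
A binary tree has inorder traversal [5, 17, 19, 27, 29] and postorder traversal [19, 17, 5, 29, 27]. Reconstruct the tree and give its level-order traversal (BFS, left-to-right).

Inorder:   [5, 17, 19, 27, 29]
Postorder: [19, 17, 5, 29, 27]
Algorithm: postorder visits root last, so walk postorder right-to-left;
each value is the root of the current inorder slice — split it at that
value, recurse on the right subtree first, then the left.
Recursive splits:
  root=27; inorder splits into left=[5, 17, 19], right=[29]
  root=29; inorder splits into left=[], right=[]
  root=5; inorder splits into left=[], right=[17, 19]
  root=17; inorder splits into left=[], right=[19]
  root=19; inorder splits into left=[], right=[]
Reconstructed level-order: [27, 5, 29, 17, 19]


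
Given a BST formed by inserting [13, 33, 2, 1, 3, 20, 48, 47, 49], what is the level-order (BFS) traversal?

Tree insertion order: [13, 33, 2, 1, 3, 20, 48, 47, 49]
Tree (level-order array): [13, 2, 33, 1, 3, 20, 48, None, None, None, None, None, None, 47, 49]
BFS from the root, enqueuing left then right child of each popped node:
  queue [13] -> pop 13, enqueue [2, 33], visited so far: [13]
  queue [2, 33] -> pop 2, enqueue [1, 3], visited so far: [13, 2]
  queue [33, 1, 3] -> pop 33, enqueue [20, 48], visited so far: [13, 2, 33]
  queue [1, 3, 20, 48] -> pop 1, enqueue [none], visited so far: [13, 2, 33, 1]
  queue [3, 20, 48] -> pop 3, enqueue [none], visited so far: [13, 2, 33, 1, 3]
  queue [20, 48] -> pop 20, enqueue [none], visited so far: [13, 2, 33, 1, 3, 20]
  queue [48] -> pop 48, enqueue [47, 49], visited so far: [13, 2, 33, 1, 3, 20, 48]
  queue [47, 49] -> pop 47, enqueue [none], visited so far: [13, 2, 33, 1, 3, 20, 48, 47]
  queue [49] -> pop 49, enqueue [none], visited so far: [13, 2, 33, 1, 3, 20, 48, 47, 49]
Result: [13, 2, 33, 1, 3, 20, 48, 47, 49]


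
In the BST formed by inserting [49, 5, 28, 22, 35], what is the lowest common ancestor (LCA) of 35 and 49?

Tree insertion order: [49, 5, 28, 22, 35]
Tree (level-order array): [49, 5, None, None, 28, 22, 35]
In a BST, the LCA of p=35, q=49 is the first node v on the
root-to-leaf path with p <= v <= q (go left if both < v, right if both > v).
Walk from root:
  at 49: 35 <= 49 <= 49, this is the LCA
LCA = 49


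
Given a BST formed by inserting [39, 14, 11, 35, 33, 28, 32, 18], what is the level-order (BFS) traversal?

Tree insertion order: [39, 14, 11, 35, 33, 28, 32, 18]
Tree (level-order array): [39, 14, None, 11, 35, None, None, 33, None, 28, None, 18, 32]
BFS from the root, enqueuing left then right child of each popped node:
  queue [39] -> pop 39, enqueue [14], visited so far: [39]
  queue [14] -> pop 14, enqueue [11, 35], visited so far: [39, 14]
  queue [11, 35] -> pop 11, enqueue [none], visited so far: [39, 14, 11]
  queue [35] -> pop 35, enqueue [33], visited so far: [39, 14, 11, 35]
  queue [33] -> pop 33, enqueue [28], visited so far: [39, 14, 11, 35, 33]
  queue [28] -> pop 28, enqueue [18, 32], visited so far: [39, 14, 11, 35, 33, 28]
  queue [18, 32] -> pop 18, enqueue [none], visited so far: [39, 14, 11, 35, 33, 28, 18]
  queue [32] -> pop 32, enqueue [none], visited so far: [39, 14, 11, 35, 33, 28, 18, 32]
Result: [39, 14, 11, 35, 33, 28, 18, 32]


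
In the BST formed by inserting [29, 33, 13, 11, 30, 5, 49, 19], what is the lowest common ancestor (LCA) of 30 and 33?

Tree insertion order: [29, 33, 13, 11, 30, 5, 49, 19]
Tree (level-order array): [29, 13, 33, 11, 19, 30, 49, 5]
In a BST, the LCA of p=30, q=33 is the first node v on the
root-to-leaf path with p <= v <= q (go left if both < v, right if both > v).
Walk from root:
  at 29: both 30 and 33 > 29, go right
  at 33: 30 <= 33 <= 33, this is the LCA
LCA = 33


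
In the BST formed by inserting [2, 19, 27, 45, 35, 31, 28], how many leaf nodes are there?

Tree built from: [2, 19, 27, 45, 35, 31, 28]
Tree (level-order array): [2, None, 19, None, 27, None, 45, 35, None, 31, None, 28]
Rule: A leaf has 0 children.
Per-node child counts:
  node 2: 1 child(ren)
  node 19: 1 child(ren)
  node 27: 1 child(ren)
  node 45: 1 child(ren)
  node 35: 1 child(ren)
  node 31: 1 child(ren)
  node 28: 0 child(ren)
Matching nodes: [28]
Count of leaf nodes: 1


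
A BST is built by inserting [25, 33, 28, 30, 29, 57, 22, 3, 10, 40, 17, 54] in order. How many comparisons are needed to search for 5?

Search path for 5: 25 -> 22 -> 3 -> 10
Found: False
Comparisons: 4


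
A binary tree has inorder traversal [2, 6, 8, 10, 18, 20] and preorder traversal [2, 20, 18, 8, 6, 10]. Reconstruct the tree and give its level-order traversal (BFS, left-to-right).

Inorder:  [2, 6, 8, 10, 18, 20]
Preorder: [2, 20, 18, 8, 6, 10]
Algorithm: preorder visits root first, so consume preorder in order;
for each root, split the current inorder slice at that value into
left-subtree inorder and right-subtree inorder, then recurse.
Recursive splits:
  root=2; inorder splits into left=[], right=[6, 8, 10, 18, 20]
  root=20; inorder splits into left=[6, 8, 10, 18], right=[]
  root=18; inorder splits into left=[6, 8, 10], right=[]
  root=8; inorder splits into left=[6], right=[10]
  root=6; inorder splits into left=[], right=[]
  root=10; inorder splits into left=[], right=[]
Reconstructed level-order: [2, 20, 18, 8, 6, 10]


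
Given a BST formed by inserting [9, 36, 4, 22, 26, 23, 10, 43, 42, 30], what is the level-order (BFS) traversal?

Tree insertion order: [9, 36, 4, 22, 26, 23, 10, 43, 42, 30]
Tree (level-order array): [9, 4, 36, None, None, 22, 43, 10, 26, 42, None, None, None, 23, 30]
BFS from the root, enqueuing left then right child of each popped node:
  queue [9] -> pop 9, enqueue [4, 36], visited so far: [9]
  queue [4, 36] -> pop 4, enqueue [none], visited so far: [9, 4]
  queue [36] -> pop 36, enqueue [22, 43], visited so far: [9, 4, 36]
  queue [22, 43] -> pop 22, enqueue [10, 26], visited so far: [9, 4, 36, 22]
  queue [43, 10, 26] -> pop 43, enqueue [42], visited so far: [9, 4, 36, 22, 43]
  queue [10, 26, 42] -> pop 10, enqueue [none], visited so far: [9, 4, 36, 22, 43, 10]
  queue [26, 42] -> pop 26, enqueue [23, 30], visited so far: [9, 4, 36, 22, 43, 10, 26]
  queue [42, 23, 30] -> pop 42, enqueue [none], visited so far: [9, 4, 36, 22, 43, 10, 26, 42]
  queue [23, 30] -> pop 23, enqueue [none], visited so far: [9, 4, 36, 22, 43, 10, 26, 42, 23]
  queue [30] -> pop 30, enqueue [none], visited so far: [9, 4, 36, 22, 43, 10, 26, 42, 23, 30]
Result: [9, 4, 36, 22, 43, 10, 26, 42, 23, 30]


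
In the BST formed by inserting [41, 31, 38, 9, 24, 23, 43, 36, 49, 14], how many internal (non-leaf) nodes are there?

Tree built from: [41, 31, 38, 9, 24, 23, 43, 36, 49, 14]
Tree (level-order array): [41, 31, 43, 9, 38, None, 49, None, 24, 36, None, None, None, 23, None, None, None, 14]
Rule: An internal node has at least one child.
Per-node child counts:
  node 41: 2 child(ren)
  node 31: 2 child(ren)
  node 9: 1 child(ren)
  node 24: 1 child(ren)
  node 23: 1 child(ren)
  node 14: 0 child(ren)
  node 38: 1 child(ren)
  node 36: 0 child(ren)
  node 43: 1 child(ren)
  node 49: 0 child(ren)
Matching nodes: [41, 31, 9, 24, 23, 38, 43]
Count of internal (non-leaf) nodes: 7


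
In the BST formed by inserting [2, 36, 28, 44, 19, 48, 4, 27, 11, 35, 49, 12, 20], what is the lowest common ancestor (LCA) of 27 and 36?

Tree insertion order: [2, 36, 28, 44, 19, 48, 4, 27, 11, 35, 49, 12, 20]
Tree (level-order array): [2, None, 36, 28, 44, 19, 35, None, 48, 4, 27, None, None, None, 49, None, 11, 20, None, None, None, None, 12]
In a BST, the LCA of p=27, q=36 is the first node v on the
root-to-leaf path with p <= v <= q (go left if both < v, right if both > v).
Walk from root:
  at 2: both 27 and 36 > 2, go right
  at 36: 27 <= 36 <= 36, this is the LCA
LCA = 36


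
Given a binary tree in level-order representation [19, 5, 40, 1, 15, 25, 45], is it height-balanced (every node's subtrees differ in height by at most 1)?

Tree (level-order array): [19, 5, 40, 1, 15, 25, 45]
Definition: a tree is height-balanced if, at every node, |h(left) - h(right)| <= 1 (empty subtree has height -1).
Bottom-up per-node check:
  node 1: h_left=-1, h_right=-1, diff=0 [OK], height=0
  node 15: h_left=-1, h_right=-1, diff=0 [OK], height=0
  node 5: h_left=0, h_right=0, diff=0 [OK], height=1
  node 25: h_left=-1, h_right=-1, diff=0 [OK], height=0
  node 45: h_left=-1, h_right=-1, diff=0 [OK], height=0
  node 40: h_left=0, h_right=0, diff=0 [OK], height=1
  node 19: h_left=1, h_right=1, diff=0 [OK], height=2
All nodes satisfy the balance condition.
Result: Balanced


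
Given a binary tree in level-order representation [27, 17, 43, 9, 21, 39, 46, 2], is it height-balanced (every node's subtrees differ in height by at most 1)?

Tree (level-order array): [27, 17, 43, 9, 21, 39, 46, 2]
Definition: a tree is height-balanced if, at every node, |h(left) - h(right)| <= 1 (empty subtree has height -1).
Bottom-up per-node check:
  node 2: h_left=-1, h_right=-1, diff=0 [OK], height=0
  node 9: h_left=0, h_right=-1, diff=1 [OK], height=1
  node 21: h_left=-1, h_right=-1, diff=0 [OK], height=0
  node 17: h_left=1, h_right=0, diff=1 [OK], height=2
  node 39: h_left=-1, h_right=-1, diff=0 [OK], height=0
  node 46: h_left=-1, h_right=-1, diff=0 [OK], height=0
  node 43: h_left=0, h_right=0, diff=0 [OK], height=1
  node 27: h_left=2, h_right=1, diff=1 [OK], height=3
All nodes satisfy the balance condition.
Result: Balanced


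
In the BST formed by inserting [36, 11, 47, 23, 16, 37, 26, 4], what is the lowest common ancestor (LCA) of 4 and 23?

Tree insertion order: [36, 11, 47, 23, 16, 37, 26, 4]
Tree (level-order array): [36, 11, 47, 4, 23, 37, None, None, None, 16, 26]
In a BST, the LCA of p=4, q=23 is the first node v on the
root-to-leaf path with p <= v <= q (go left if both < v, right if both > v).
Walk from root:
  at 36: both 4 and 23 < 36, go left
  at 11: 4 <= 11 <= 23, this is the LCA
LCA = 11


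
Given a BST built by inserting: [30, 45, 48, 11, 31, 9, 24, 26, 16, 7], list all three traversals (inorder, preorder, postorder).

Tree insertion order: [30, 45, 48, 11, 31, 9, 24, 26, 16, 7]
Tree (level-order array): [30, 11, 45, 9, 24, 31, 48, 7, None, 16, 26]
Inorder (L, root, R): [7, 9, 11, 16, 24, 26, 30, 31, 45, 48]
Preorder (root, L, R): [30, 11, 9, 7, 24, 16, 26, 45, 31, 48]
Postorder (L, R, root): [7, 9, 16, 26, 24, 11, 31, 48, 45, 30]


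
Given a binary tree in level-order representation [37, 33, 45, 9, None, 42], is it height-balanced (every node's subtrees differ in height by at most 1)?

Tree (level-order array): [37, 33, 45, 9, None, 42]
Definition: a tree is height-balanced if, at every node, |h(left) - h(right)| <= 1 (empty subtree has height -1).
Bottom-up per-node check:
  node 9: h_left=-1, h_right=-1, diff=0 [OK], height=0
  node 33: h_left=0, h_right=-1, diff=1 [OK], height=1
  node 42: h_left=-1, h_right=-1, diff=0 [OK], height=0
  node 45: h_left=0, h_right=-1, diff=1 [OK], height=1
  node 37: h_left=1, h_right=1, diff=0 [OK], height=2
All nodes satisfy the balance condition.
Result: Balanced


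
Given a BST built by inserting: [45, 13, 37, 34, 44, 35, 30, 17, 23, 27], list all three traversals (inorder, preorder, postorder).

Tree insertion order: [45, 13, 37, 34, 44, 35, 30, 17, 23, 27]
Tree (level-order array): [45, 13, None, None, 37, 34, 44, 30, 35, None, None, 17, None, None, None, None, 23, None, 27]
Inorder (L, root, R): [13, 17, 23, 27, 30, 34, 35, 37, 44, 45]
Preorder (root, L, R): [45, 13, 37, 34, 30, 17, 23, 27, 35, 44]
Postorder (L, R, root): [27, 23, 17, 30, 35, 34, 44, 37, 13, 45]


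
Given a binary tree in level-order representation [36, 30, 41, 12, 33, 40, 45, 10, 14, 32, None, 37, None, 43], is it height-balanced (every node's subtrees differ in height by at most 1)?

Tree (level-order array): [36, 30, 41, 12, 33, 40, 45, 10, 14, 32, None, 37, None, 43]
Definition: a tree is height-balanced if, at every node, |h(left) - h(right)| <= 1 (empty subtree has height -1).
Bottom-up per-node check:
  node 10: h_left=-1, h_right=-1, diff=0 [OK], height=0
  node 14: h_left=-1, h_right=-1, diff=0 [OK], height=0
  node 12: h_left=0, h_right=0, diff=0 [OK], height=1
  node 32: h_left=-1, h_right=-1, diff=0 [OK], height=0
  node 33: h_left=0, h_right=-1, diff=1 [OK], height=1
  node 30: h_left=1, h_right=1, diff=0 [OK], height=2
  node 37: h_left=-1, h_right=-1, diff=0 [OK], height=0
  node 40: h_left=0, h_right=-1, diff=1 [OK], height=1
  node 43: h_left=-1, h_right=-1, diff=0 [OK], height=0
  node 45: h_left=0, h_right=-1, diff=1 [OK], height=1
  node 41: h_left=1, h_right=1, diff=0 [OK], height=2
  node 36: h_left=2, h_right=2, diff=0 [OK], height=3
All nodes satisfy the balance condition.
Result: Balanced


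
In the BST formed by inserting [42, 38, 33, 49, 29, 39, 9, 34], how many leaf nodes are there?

Tree built from: [42, 38, 33, 49, 29, 39, 9, 34]
Tree (level-order array): [42, 38, 49, 33, 39, None, None, 29, 34, None, None, 9]
Rule: A leaf has 0 children.
Per-node child counts:
  node 42: 2 child(ren)
  node 38: 2 child(ren)
  node 33: 2 child(ren)
  node 29: 1 child(ren)
  node 9: 0 child(ren)
  node 34: 0 child(ren)
  node 39: 0 child(ren)
  node 49: 0 child(ren)
Matching nodes: [9, 34, 39, 49]
Count of leaf nodes: 4


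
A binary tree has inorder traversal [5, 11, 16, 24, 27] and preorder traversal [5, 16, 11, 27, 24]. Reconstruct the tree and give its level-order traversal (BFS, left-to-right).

Inorder:  [5, 11, 16, 24, 27]
Preorder: [5, 16, 11, 27, 24]
Algorithm: preorder visits root first, so consume preorder in order;
for each root, split the current inorder slice at that value into
left-subtree inorder and right-subtree inorder, then recurse.
Recursive splits:
  root=5; inorder splits into left=[], right=[11, 16, 24, 27]
  root=16; inorder splits into left=[11], right=[24, 27]
  root=11; inorder splits into left=[], right=[]
  root=27; inorder splits into left=[24], right=[]
  root=24; inorder splits into left=[], right=[]
Reconstructed level-order: [5, 16, 11, 27, 24]


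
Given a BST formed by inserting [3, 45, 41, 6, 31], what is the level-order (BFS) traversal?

Tree insertion order: [3, 45, 41, 6, 31]
Tree (level-order array): [3, None, 45, 41, None, 6, None, None, 31]
BFS from the root, enqueuing left then right child of each popped node:
  queue [3] -> pop 3, enqueue [45], visited so far: [3]
  queue [45] -> pop 45, enqueue [41], visited so far: [3, 45]
  queue [41] -> pop 41, enqueue [6], visited so far: [3, 45, 41]
  queue [6] -> pop 6, enqueue [31], visited so far: [3, 45, 41, 6]
  queue [31] -> pop 31, enqueue [none], visited so far: [3, 45, 41, 6, 31]
Result: [3, 45, 41, 6, 31]


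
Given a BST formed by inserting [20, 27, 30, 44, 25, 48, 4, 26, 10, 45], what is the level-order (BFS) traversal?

Tree insertion order: [20, 27, 30, 44, 25, 48, 4, 26, 10, 45]
Tree (level-order array): [20, 4, 27, None, 10, 25, 30, None, None, None, 26, None, 44, None, None, None, 48, 45]
BFS from the root, enqueuing left then right child of each popped node:
  queue [20] -> pop 20, enqueue [4, 27], visited so far: [20]
  queue [4, 27] -> pop 4, enqueue [10], visited so far: [20, 4]
  queue [27, 10] -> pop 27, enqueue [25, 30], visited so far: [20, 4, 27]
  queue [10, 25, 30] -> pop 10, enqueue [none], visited so far: [20, 4, 27, 10]
  queue [25, 30] -> pop 25, enqueue [26], visited so far: [20, 4, 27, 10, 25]
  queue [30, 26] -> pop 30, enqueue [44], visited so far: [20, 4, 27, 10, 25, 30]
  queue [26, 44] -> pop 26, enqueue [none], visited so far: [20, 4, 27, 10, 25, 30, 26]
  queue [44] -> pop 44, enqueue [48], visited so far: [20, 4, 27, 10, 25, 30, 26, 44]
  queue [48] -> pop 48, enqueue [45], visited so far: [20, 4, 27, 10, 25, 30, 26, 44, 48]
  queue [45] -> pop 45, enqueue [none], visited so far: [20, 4, 27, 10, 25, 30, 26, 44, 48, 45]
Result: [20, 4, 27, 10, 25, 30, 26, 44, 48, 45]


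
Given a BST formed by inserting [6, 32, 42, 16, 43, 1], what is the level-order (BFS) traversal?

Tree insertion order: [6, 32, 42, 16, 43, 1]
Tree (level-order array): [6, 1, 32, None, None, 16, 42, None, None, None, 43]
BFS from the root, enqueuing left then right child of each popped node:
  queue [6] -> pop 6, enqueue [1, 32], visited so far: [6]
  queue [1, 32] -> pop 1, enqueue [none], visited so far: [6, 1]
  queue [32] -> pop 32, enqueue [16, 42], visited so far: [6, 1, 32]
  queue [16, 42] -> pop 16, enqueue [none], visited so far: [6, 1, 32, 16]
  queue [42] -> pop 42, enqueue [43], visited so far: [6, 1, 32, 16, 42]
  queue [43] -> pop 43, enqueue [none], visited so far: [6, 1, 32, 16, 42, 43]
Result: [6, 1, 32, 16, 42, 43]
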